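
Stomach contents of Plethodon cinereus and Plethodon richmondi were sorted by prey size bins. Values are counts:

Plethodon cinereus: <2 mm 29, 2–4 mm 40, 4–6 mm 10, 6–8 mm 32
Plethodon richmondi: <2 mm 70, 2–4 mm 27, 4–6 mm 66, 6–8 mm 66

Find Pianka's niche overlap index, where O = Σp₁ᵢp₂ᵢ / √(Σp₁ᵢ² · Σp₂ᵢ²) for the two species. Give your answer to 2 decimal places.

0.82

Proportions for Plethodon cinereus (n=111): 29/111=0.2613, 40/111=0.3604, 10/111=0.0901, 32/111=0.2883
Proportions for Plethodon richmondi (n=229): 70/229=0.3057, 27/229=0.1179, 66/229=0.2882, 66/229=0.2882
Σ p₁ᵢp₂ᵢ = 0.079879 + 0.042491 + 0.025967 + 0.083088 = 0.231425
Σp_1ᵢ² = 0.2613² + 0.3604² + 0.0901² + 0.2883² = 0.068278 + 0.129888 + 0.008118 + 0.083117 = 0.289401
Σp_2ᵢ² = 0.3057² + 0.1179² + 0.2882² + 0.2882² = 0.093452 + 0.013900 + 0.083059 + 0.083059 = 0.273470
O = 0.231425 / √(0.289401 × 0.273470) = 0.231425 / 0.2813228 = 0.8226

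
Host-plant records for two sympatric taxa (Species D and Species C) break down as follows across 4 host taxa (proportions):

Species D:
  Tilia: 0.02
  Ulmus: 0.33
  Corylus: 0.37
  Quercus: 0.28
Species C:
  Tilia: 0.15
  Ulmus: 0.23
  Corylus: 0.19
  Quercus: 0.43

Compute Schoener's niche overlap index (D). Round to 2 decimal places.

0.72

Σ|p₁ᵢ − p₂ᵢ| = 0.13 + 0.10 + 0.18 + 0.15 = 0.56
D = 1 − ½ × 0.56 = 1 − 0.280 = 0.7200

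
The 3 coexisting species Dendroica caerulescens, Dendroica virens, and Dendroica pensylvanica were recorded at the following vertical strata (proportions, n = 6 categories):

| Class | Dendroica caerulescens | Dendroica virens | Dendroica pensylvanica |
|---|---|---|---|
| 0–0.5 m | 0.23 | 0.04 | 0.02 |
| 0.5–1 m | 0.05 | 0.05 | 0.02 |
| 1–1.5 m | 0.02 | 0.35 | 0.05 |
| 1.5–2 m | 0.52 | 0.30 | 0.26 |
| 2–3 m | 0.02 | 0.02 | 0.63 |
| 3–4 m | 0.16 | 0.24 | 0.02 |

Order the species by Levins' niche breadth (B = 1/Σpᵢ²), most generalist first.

Dendroica virens > Dendroica caerulescens > Dendroica pensylvanica

Σp_caerᵢ² = 0.23² + 0.05² + 0.02² + 0.52² + 0.02² + 0.16² = 0.0529 + 0.0025 + 0.0004 + 0.2704 + 0.0004 + 0.0256 = 0.3522
B_caer = 1 / 0.3522 = 2.8393
Σp_vireᵢ² = 0.04² + 0.05² + 0.35² + 0.30² + 0.02² + 0.24² = 0.0016 + 0.0025 + 0.1225 + 0.0900 + 0.0004 + 0.0576 = 0.2746
B_vire = 1 / 0.2746 = 3.6417
Σp_pensᵢ² = 0.02² + 0.02² + 0.05² + 0.26² + 0.63² + 0.02² = 0.0004 + 0.0004 + 0.0025 + 0.0676 + 0.3969 + 0.0004 = 0.4682
B_pens = 1 / 0.4682 = 2.1358
Ranking by B (broadest → narrowest): Dendroica virens (3.64) > Dendroica caerulescens (2.84) > Dendroica pensylvanica (2.14)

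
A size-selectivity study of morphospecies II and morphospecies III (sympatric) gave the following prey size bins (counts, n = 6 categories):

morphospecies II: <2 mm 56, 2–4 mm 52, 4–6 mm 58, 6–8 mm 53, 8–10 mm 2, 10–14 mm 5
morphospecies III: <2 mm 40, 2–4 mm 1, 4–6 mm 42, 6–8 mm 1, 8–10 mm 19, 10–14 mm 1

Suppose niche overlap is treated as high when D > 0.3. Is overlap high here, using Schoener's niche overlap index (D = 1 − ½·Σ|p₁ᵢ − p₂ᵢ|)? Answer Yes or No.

Proportions for morphospecies II (n=226): 56/226=0.2478, 52/226=0.2301, 58/226=0.2566, 53/226=0.2345, 2/226=0.0088, 5/226=0.0221
Proportions for morphospecies III (n=104): 40/104=0.3846, 1/104=0.0096, 42/104=0.4038, 1/104=0.0096, 19/104=0.1827, 1/104=0.0096
Σ|p₁ᵢ − p₂ᵢ| = 0.1368 + 0.2205 + 0.1472 + 0.2249 + 0.1739 + 0.0125 = 0.9158
D = 1 − ½ × 0.9158 = 1 − 0.45790 = 0.54210
D = 0.54210 > 0.3 → Yes.

Yes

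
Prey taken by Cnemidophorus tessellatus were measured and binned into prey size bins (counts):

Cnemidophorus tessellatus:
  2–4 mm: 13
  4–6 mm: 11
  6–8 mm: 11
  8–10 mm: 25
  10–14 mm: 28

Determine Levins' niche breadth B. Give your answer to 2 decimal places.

4.25

Proportions for Cnemidophorus tessellatus (n=88): 13/88=0.1477, 11/88=0.1250, 11/88=0.1250, 25/88=0.2841, 28/88=0.3182
Σpᵢ² = 0.1477² + 0.1250² + 0.1250² + 0.2841² + 0.3182² = 0.021815 + 0.015625 + 0.015625 + 0.080713 + 0.101251 = 0.235029
B = 1 / 0.235029 = 4.2548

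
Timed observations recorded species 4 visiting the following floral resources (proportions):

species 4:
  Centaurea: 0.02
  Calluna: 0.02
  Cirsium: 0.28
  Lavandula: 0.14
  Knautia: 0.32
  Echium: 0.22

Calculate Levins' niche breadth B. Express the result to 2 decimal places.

Σpᵢ² = 0.02² + 0.02² + 0.28² + 0.14² + 0.32² + 0.22² = 0.0004 + 0.0004 + 0.0784 + 0.0196 + 0.1024 + 0.0484 = 0.2496
B = 1 / 0.2496 = 4.0064

4.01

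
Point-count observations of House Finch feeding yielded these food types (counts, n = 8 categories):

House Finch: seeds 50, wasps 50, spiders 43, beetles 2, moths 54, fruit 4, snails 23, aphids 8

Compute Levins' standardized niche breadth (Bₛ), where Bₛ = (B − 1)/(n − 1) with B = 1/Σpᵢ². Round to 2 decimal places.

Proportions for House Finch (n=234): 50/234=0.2137, 50/234=0.2137, 43/234=0.1838, 2/234=0.0085, 54/234=0.2308, 4/234=0.0171, 23/234=0.0983, 8/234=0.0342
Σpᵢ² = 0.2137² + 0.2137² + 0.1838² + 0.0085² + 0.2308² + 0.0171² + 0.0983² + 0.0342² = 0.045668 + 0.045668 + 0.033782 + 0.000072 + 0.053269 + 0.000292 + 0.009663 + 0.001170 = 0.189584
B = 1 / 0.189584 = 5.2747
Bₛ = (B − 1)/(n − 1) = (5.2747 − 1)/(8 − 1) = 4.2747/7 = 0.6107

0.61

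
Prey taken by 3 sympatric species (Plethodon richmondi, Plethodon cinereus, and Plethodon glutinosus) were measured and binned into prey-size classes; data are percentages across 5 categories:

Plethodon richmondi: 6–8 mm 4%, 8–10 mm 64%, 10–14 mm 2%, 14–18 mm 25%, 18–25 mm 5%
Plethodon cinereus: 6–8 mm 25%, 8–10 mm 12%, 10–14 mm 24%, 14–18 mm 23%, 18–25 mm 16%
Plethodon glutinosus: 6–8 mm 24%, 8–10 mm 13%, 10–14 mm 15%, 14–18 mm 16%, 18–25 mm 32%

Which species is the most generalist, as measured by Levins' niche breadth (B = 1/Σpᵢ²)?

Convert percentages to proportions (divide by 100).
Σp_richᵢ² = 0.04² + 0.64² + 0.02² + 0.25² + 0.05² = 0.0016 + 0.4096 + 0.0004 + 0.0625 + 0.0025 = 0.4766
B_rich = 1 / 0.4766 = 2.0982
Σp_cineᵢ² = 0.25² + 0.12² + 0.24² + 0.23² + 0.16² = 0.0625 + 0.0144 + 0.0576 + 0.0529 + 0.0256 = 0.2130
B_cine = 1 / 0.2130 = 4.6948
Σp_glutᵢ² = 0.24² + 0.13² + 0.15² + 0.16² + 0.32² = 0.0576 + 0.0169 + 0.0225 + 0.0256 + 0.1024 = 0.2250
B_glut = 1 / 0.2250 = 4.4444
Highest B → broadest niche (most generalist): Plethodon cinereus (B = 4.69).

Plethodon cinereus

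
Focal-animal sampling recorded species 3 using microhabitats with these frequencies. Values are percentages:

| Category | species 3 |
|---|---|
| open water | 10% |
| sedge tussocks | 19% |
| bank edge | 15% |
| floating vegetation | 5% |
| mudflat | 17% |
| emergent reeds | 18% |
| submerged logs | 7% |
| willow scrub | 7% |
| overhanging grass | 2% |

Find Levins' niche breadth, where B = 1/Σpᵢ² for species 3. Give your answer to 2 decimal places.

Convert percentages to proportions (divide by 100).
Σpᵢ² = 0.10² + 0.19² + 0.15² + 0.05² + 0.17² + 0.18² + 0.07² + 0.07² + 0.02² = 0.0100 + 0.0361 + 0.0225 + 0.0025 + 0.0289 + 0.0324 + 0.0049 + 0.0049 + 0.0004 = 0.1426
B = 1 / 0.1426 = 7.0126

7.01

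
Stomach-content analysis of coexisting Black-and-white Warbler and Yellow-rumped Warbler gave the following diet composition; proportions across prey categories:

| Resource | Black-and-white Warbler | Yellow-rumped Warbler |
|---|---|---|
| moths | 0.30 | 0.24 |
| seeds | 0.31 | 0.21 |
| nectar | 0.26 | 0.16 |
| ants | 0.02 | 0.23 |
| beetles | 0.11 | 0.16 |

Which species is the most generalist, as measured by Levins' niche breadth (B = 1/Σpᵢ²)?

Σp_Blacᵢ² = 0.30² + 0.31² + 0.26² + 0.02² + 0.11² = 0.0900 + 0.0961 + 0.0676 + 0.0004 + 0.0121 = 0.2662
B_Blac = 1 / 0.2662 = 3.7566
Σp_Yellᵢ² = 0.24² + 0.21² + 0.16² + 0.23² + 0.16² = 0.0576 + 0.0441 + 0.0256 + 0.0529 + 0.0256 = 0.2058
B_Yell = 1 / 0.2058 = 4.8591
Highest B → broadest niche (most generalist): Yellow-rumped Warbler (B = 4.86).

Yellow-rumped Warbler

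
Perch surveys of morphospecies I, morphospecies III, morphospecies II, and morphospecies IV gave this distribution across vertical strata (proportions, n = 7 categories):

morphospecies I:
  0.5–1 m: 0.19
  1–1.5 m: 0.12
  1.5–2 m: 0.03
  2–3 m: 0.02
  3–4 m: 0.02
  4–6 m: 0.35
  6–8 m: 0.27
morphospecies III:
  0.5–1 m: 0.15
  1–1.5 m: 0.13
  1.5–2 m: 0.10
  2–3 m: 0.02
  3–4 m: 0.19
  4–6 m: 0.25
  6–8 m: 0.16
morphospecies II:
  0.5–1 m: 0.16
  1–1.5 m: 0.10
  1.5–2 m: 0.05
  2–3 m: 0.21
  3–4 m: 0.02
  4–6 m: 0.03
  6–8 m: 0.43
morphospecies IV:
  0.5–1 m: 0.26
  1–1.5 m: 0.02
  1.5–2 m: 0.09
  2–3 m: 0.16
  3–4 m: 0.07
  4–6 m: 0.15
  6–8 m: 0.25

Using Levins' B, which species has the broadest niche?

morphospecies III

Σp_Iᵢ² = 0.19² + 0.12² + 0.03² + 0.02² + 0.02² + 0.35² + 0.27² = 0.0361 + 0.0144 + 0.0009 + 0.0004 + 0.0004 + 0.1225 + 0.0729 = 0.2476
B_I = 1 / 0.2476 = 4.0388
Σp_IIIᵢ² = 0.15² + 0.13² + 0.10² + 0.02² + 0.19² + 0.25² + 0.16² = 0.0225 + 0.0169 + 0.0100 + 0.0004 + 0.0361 + 0.0625 + 0.0256 = 0.1740
B_III = 1 / 0.1740 = 5.7471
Σp_IIᵢ² = 0.16² + 0.10² + 0.05² + 0.21² + 0.02² + 0.03² + 0.43² = 0.0256 + 0.0100 + 0.0025 + 0.0441 + 0.0004 + 0.0009 + 0.1849 = 0.2684
B_II = 1 / 0.2684 = 3.7258
Σp_IVᵢ² = 0.26² + 0.02² + 0.09² + 0.16² + 0.07² + 0.15² + 0.25² = 0.0676 + 0.0004 + 0.0081 + 0.0256 + 0.0049 + 0.0225 + 0.0625 = 0.1916
B_IV = 1 / 0.1916 = 5.2192
Highest B → broadest niche (most generalist): morphospecies III (B = 5.75).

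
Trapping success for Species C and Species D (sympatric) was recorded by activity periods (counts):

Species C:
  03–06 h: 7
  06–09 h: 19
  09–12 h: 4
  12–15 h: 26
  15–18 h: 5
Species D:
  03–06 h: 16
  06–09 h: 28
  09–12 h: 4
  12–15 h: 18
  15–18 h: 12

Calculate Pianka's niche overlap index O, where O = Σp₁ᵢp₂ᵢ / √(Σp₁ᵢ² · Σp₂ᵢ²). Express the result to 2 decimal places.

Proportions for Species C (n=61): 7/61=0.1148, 19/61=0.3115, 4/61=0.0656, 26/61=0.4262, 5/61=0.0820
Proportions for Species D (n=78): 16/78=0.2051, 28/78=0.3590, 4/78=0.0513, 18/78=0.2308, 12/78=0.1538
Σ p₁ᵢp₂ᵢ = 0.023545 + 0.111829 + 0.003365 + 0.098367 + 0.012612 = 0.249718
Σp_1ᵢ² = 0.1148² + 0.3115² + 0.0656² + 0.4262² + 0.0820² = 0.013179 + 0.097032 + 0.004303 + 0.181646 + 0.006724 = 0.302884
Σp_2ᵢ² = 0.2051² + 0.3590² + 0.0513² + 0.2308² + 0.1538² = 0.042066 + 0.128881 + 0.002632 + 0.053269 + 0.023654 = 0.250502
O = 0.249718 / √(0.302884 × 0.250502) = 0.249718 / 0.2754506 = 0.9066

0.91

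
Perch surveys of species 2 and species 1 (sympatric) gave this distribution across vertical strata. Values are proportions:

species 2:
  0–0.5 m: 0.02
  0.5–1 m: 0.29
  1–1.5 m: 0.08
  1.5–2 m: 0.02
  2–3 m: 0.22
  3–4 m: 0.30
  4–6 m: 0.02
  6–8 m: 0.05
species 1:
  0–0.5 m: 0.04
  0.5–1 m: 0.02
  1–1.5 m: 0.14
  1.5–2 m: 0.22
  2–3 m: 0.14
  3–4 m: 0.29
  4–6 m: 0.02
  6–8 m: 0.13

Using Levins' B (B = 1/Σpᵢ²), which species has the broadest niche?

species 1

Σp_2ᵢ² = 0.02² + 0.29² + 0.08² + 0.02² + 0.22² + 0.30² + 0.02² + 0.05² = 0.0004 + 0.0841 + 0.0064 + 0.0004 + 0.0484 + 0.0900 + 0.0004 + 0.0025 = 0.2326
B_2 = 1 / 0.2326 = 4.2992
Σp_1ᵢ² = 0.04² + 0.02² + 0.14² + 0.22² + 0.14² + 0.29² + 0.02² + 0.13² = 0.0016 + 0.0004 + 0.0196 + 0.0484 + 0.0196 + 0.0841 + 0.0004 + 0.0169 = 0.1910
B_1 = 1 / 0.1910 = 5.2356
Highest B → broadest niche (most generalist): species 1 (B = 5.24).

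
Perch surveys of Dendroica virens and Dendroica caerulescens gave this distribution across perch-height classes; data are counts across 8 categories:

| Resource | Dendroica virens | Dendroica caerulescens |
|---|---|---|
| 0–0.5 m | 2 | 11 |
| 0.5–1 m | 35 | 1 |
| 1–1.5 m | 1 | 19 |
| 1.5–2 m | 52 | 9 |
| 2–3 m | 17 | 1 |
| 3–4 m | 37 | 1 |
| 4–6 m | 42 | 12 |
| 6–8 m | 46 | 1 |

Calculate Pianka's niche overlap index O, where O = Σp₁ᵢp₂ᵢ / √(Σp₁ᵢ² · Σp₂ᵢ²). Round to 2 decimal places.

0.44

Proportions for Dendroica virens (n=232): 2/232=0.0086, 35/232=0.1509, 1/232=0.0043, 52/232=0.2241, 17/232=0.0733, 37/232=0.1595, 42/232=0.1810, 46/232=0.1983
Proportions for Dendroica caerulescens (n=55): 11/55=0.2000, 1/55=0.0182, 19/55=0.3455, 9/55=0.1636, 1/55=0.0182, 1/55=0.0182, 12/55=0.2182, 1/55=0.0182
Σ p₁ᵢp₂ᵢ = 0.001720 + 0.002746 + 0.001486 + 0.036663 + 0.001334 + 0.002903 + 0.039494 + 0.003609 = 0.089955
Σp_1ᵢ² = 0.0086² + 0.1509² + 0.0043² + 0.2241² + 0.0733² + 0.1595² + 0.1810² + 0.1983² = 0.000074 + 0.022771 + 0.000018 + 0.050221 + 0.005373 + 0.025440 + 0.032761 + 0.039323 = 0.175981
Σp_2ᵢ² = 0.2000² + 0.0182² + 0.3455² + 0.1636² + 0.0182² + 0.0182² + 0.2182² + 0.0182² = 0.040000 + 0.000331 + 0.119370 + 0.026765 + 0.000331 + 0.000331 + 0.047611 + 0.000331 = 0.235070
O = 0.089955 / √(0.175981 × 0.235070) = 0.089955 / 0.2033909 = 0.4423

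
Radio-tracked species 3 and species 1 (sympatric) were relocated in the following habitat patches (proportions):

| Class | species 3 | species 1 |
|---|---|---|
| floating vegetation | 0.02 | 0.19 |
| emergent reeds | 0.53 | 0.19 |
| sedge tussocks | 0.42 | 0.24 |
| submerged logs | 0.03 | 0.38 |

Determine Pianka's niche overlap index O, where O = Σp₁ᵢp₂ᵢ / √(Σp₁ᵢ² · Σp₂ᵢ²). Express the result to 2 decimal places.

Σ p₁ᵢp₂ᵢ = 0.0038 + 0.1007 + 0.1008 + 0.0114 = 0.2167
Σp_1ᵢ² = 0.02² + 0.53² + 0.42² + 0.03² = 0.0004 + 0.2809 + 0.1764 + 0.0009 = 0.4586
Σp_2ᵢ² = 0.19² + 0.19² + 0.24² + 0.38² = 0.0361 + 0.0361 + 0.0576 + 0.1444 = 0.2742
O = 0.2167 / √(0.4586 × 0.2742) = 0.2167 / 0.35461 = 0.6111

0.61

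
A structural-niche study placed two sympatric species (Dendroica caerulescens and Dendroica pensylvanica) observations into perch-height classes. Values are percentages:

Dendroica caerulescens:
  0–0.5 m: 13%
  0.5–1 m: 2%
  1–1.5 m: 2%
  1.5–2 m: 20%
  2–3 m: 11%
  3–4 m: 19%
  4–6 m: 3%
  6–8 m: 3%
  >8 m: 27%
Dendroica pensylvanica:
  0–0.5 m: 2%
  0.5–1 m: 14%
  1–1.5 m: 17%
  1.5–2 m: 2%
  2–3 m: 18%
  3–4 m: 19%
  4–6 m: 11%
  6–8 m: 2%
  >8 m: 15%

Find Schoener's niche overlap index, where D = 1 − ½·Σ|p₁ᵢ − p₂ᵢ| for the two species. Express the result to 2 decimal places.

Convert percentages to proportions (divide by 100).
Σ|p₁ᵢ − p₂ᵢ| = 0.11 + 0.12 + 0.15 + 0.18 + 0.07 + 0.00 + 0.08 + 0.01 + 0.12 = 0.84
D = 1 − ½ × 0.84 = 1 − 0.420 = 0.5800

0.58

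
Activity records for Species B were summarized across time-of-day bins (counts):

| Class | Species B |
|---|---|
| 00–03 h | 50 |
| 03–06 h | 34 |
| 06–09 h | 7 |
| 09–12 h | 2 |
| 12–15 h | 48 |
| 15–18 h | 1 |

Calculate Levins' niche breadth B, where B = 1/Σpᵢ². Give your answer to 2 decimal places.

Proportions for Species B (n=142): 50/142=0.3521, 34/142=0.2394, 7/142=0.0493, 2/142=0.0141, 48/142=0.3380, 1/142=0.0070
Σpᵢ² = 0.3521² + 0.2394² + 0.0493² + 0.0141² + 0.3380² + 0.0070² = 0.123974 + 0.057312 + 0.002430 + 0.000199 + 0.114244 + 0.000049 = 0.298208
B = 1 / 0.298208 = 3.3534

3.35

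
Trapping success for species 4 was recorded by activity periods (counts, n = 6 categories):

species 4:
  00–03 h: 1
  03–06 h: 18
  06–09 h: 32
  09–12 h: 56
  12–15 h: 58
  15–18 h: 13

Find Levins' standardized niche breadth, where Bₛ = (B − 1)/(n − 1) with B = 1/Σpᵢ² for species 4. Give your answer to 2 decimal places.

0.59

Proportions for species 4 (n=178): 1/178=0.0056, 18/178=0.1011, 32/178=0.1798, 56/178=0.3146, 58/178=0.3258, 13/178=0.0730
Σpᵢ² = 0.0056² + 0.1011² + 0.1798² + 0.3146² + 0.3258² + 0.0730² = 0.000031 + 0.010221 + 0.032328 + 0.098973 + 0.106146 + 0.005329 = 0.253028
B = 1 / 0.253028 = 3.9521
Bₛ = (B − 1)/(n − 1) = (3.9521 − 1)/(6 − 1) = 2.9521/5 = 0.5904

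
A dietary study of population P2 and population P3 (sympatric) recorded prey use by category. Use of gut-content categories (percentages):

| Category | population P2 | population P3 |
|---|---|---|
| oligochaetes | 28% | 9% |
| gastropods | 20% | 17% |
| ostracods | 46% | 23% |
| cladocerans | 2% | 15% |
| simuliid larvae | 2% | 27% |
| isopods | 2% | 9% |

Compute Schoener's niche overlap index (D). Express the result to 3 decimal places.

0.550

Convert percentages to proportions (divide by 100).
Σ|p₁ᵢ − p₂ᵢ| = 0.19 + 0.03 + 0.23 + 0.13 + 0.25 + 0.07 = 0.90
D = 1 − ½ × 0.90 = 1 − 0.450 = 0.55000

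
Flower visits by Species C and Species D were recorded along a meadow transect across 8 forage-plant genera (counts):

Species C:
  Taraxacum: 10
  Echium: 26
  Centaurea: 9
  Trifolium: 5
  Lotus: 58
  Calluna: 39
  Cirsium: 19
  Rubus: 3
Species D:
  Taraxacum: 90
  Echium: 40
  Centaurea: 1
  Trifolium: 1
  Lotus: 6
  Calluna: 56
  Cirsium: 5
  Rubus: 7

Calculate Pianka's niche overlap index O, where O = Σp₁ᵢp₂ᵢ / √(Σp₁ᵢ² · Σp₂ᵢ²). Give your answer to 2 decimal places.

Proportions for Species C (n=169): 10/169=0.0592, 26/169=0.1538, 9/169=0.0533, 5/169=0.0296, 58/169=0.3432, 39/169=0.2308, 19/169=0.1124, 3/169=0.0178
Proportions for Species D (n=206): 90/206=0.4369, 40/206=0.1942, 1/206=0.0049, 1/206=0.0049, 6/206=0.0291, 56/206=0.2718, 5/206=0.0243, 7/206=0.0340
Σ p₁ᵢp₂ᵢ = 0.025864 + 0.029868 + 0.000261 + 0.000145 + 0.009987 + 0.062731 + 0.002731 + 0.000605 = 0.132192
Σp_1ᵢ² = 0.0592² + 0.1538² + 0.0533² + 0.0296² + 0.3432² + 0.2308² + 0.1124² + 0.0178² = 0.003505 + 0.023654 + 0.002841 + 0.000876 + 0.117786 + 0.053269 + 0.012634 + 0.000317 = 0.214882
Σp_2ᵢ² = 0.4369² + 0.1942² + 0.0049² + 0.0049² + 0.0291² + 0.2718² + 0.0243² + 0.0340² = 0.190882 + 0.037714 + 0.000024 + 0.000024 + 0.000847 + 0.073875 + 0.000590 + 0.001156 = 0.305112
O = 0.132192 / √(0.214882 × 0.305112) = 0.132192 / 0.2560529 = 0.5163

0.52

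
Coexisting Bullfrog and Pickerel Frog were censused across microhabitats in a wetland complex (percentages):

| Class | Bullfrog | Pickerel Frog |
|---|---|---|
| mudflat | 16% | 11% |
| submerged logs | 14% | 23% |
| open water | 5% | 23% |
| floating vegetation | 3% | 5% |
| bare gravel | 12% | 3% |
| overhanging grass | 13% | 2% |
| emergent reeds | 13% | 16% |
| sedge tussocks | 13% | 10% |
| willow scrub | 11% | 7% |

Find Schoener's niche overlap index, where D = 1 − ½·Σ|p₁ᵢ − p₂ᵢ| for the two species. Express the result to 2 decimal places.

Convert percentages to proportions (divide by 100).
Σ|p₁ᵢ − p₂ᵢ| = 0.05 + 0.09 + 0.18 + 0.02 + 0.09 + 0.11 + 0.03 + 0.03 + 0.04 = 0.64
D = 1 − ½ × 0.64 = 1 − 0.320 = 0.6800

0.68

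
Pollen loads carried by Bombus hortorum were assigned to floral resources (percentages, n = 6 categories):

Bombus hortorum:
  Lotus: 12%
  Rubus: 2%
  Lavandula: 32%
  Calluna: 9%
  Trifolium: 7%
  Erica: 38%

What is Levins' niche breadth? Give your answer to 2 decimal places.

Convert percentages to proportions (divide by 100).
Σpᵢ² = 0.12² + 0.02² + 0.32² + 0.09² + 0.07² + 0.38² = 0.0144 + 0.0004 + 0.1024 + 0.0081 + 0.0049 + 0.1444 = 0.2746
B = 1 / 0.2746 = 3.6417

3.64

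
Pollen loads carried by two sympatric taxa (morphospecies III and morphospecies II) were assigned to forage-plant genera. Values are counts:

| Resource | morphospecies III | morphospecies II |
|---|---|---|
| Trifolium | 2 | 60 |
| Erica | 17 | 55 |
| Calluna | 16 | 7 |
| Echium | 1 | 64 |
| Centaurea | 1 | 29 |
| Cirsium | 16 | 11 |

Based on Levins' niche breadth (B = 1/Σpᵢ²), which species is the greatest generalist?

morphospecies II

Proportions for morphospecies III (n=53): 2/53=0.0377, 17/53=0.3208, 16/53=0.3019, 1/53=0.0189, 1/53=0.0189, 16/53=0.3019
Proportions for morphospecies II (n=226): 60/226=0.2655, 55/226=0.2434, 7/226=0.0310, 64/226=0.2832, 29/226=0.1283, 11/226=0.0487
Σp_IIIᵢ² = 0.0377² + 0.3208² + 0.3019² + 0.0189² + 0.0189² + 0.3019² = 0.001421 + 0.102913 + 0.091144 + 0.000357 + 0.000357 + 0.091144 = 0.287336
B_III = 1 / 0.287336 = 3.4802
Σp_IIᵢ² = 0.2655² + 0.2434² + 0.0310² + 0.2832² + 0.1283² + 0.0487² = 0.070490 + 0.059244 + 0.000961 + 0.080202 + 0.016461 + 0.002372 = 0.229730
B_II = 1 / 0.229730 = 4.3529
Highest B → broadest niche (most generalist): morphospecies II (B = 4.35).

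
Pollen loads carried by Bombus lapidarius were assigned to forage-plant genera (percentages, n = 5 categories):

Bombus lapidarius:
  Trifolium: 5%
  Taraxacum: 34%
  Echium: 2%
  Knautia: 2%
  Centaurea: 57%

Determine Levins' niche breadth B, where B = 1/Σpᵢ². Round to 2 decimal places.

Convert percentages to proportions (divide by 100).
Σpᵢ² = 0.05² + 0.34² + 0.02² + 0.02² + 0.57² = 0.0025 + 0.1156 + 0.0004 + 0.0004 + 0.3249 = 0.4438
B = 1 / 0.4438 = 2.2533

2.25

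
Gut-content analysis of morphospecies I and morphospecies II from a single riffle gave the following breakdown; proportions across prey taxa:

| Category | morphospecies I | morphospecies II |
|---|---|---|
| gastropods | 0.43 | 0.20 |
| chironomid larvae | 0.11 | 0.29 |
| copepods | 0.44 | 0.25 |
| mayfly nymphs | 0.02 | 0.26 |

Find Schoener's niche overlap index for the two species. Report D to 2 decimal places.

Σ|p₁ᵢ − p₂ᵢ| = 0.23 + 0.18 + 0.19 + 0.24 = 0.84
D = 1 − ½ × 0.84 = 1 − 0.420 = 0.5800

0.58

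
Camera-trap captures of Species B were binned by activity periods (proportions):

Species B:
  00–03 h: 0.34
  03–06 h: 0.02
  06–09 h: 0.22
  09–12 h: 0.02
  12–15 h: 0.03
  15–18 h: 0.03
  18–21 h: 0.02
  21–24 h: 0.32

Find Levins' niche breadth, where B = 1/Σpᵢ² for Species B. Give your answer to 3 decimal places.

Σpᵢ² = 0.34² + 0.02² + 0.22² + 0.02² + 0.03² + 0.03² + 0.02² + 0.32² = 0.1156 + 0.0004 + 0.0484 + 0.0004 + 0.0009 + 0.0009 + 0.0004 + 0.1024 = 0.2694
B = 1 / 0.2694 = 3.71195

3.712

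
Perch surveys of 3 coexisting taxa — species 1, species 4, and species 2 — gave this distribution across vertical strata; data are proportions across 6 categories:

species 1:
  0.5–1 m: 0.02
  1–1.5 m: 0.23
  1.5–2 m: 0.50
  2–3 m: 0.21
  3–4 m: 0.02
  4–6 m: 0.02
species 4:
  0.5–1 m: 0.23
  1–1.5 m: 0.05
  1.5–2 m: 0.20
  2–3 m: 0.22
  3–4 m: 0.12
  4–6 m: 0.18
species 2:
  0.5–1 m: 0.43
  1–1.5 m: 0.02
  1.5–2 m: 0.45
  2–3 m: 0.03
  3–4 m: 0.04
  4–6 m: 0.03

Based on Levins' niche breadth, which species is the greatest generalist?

Σp_1ᵢ² = 0.02² + 0.23² + 0.50² + 0.21² + 0.02² + 0.02² = 0.0004 + 0.0529 + 0.2500 + 0.0441 + 0.0004 + 0.0004 = 0.3482
B_1 = 1 / 0.3482 = 2.8719
Σp_4ᵢ² = 0.23² + 0.05² + 0.20² + 0.22² + 0.12² + 0.18² = 0.0529 + 0.0025 + 0.0400 + 0.0484 + 0.0144 + 0.0324 = 0.1906
B_4 = 1 / 0.1906 = 5.2466
Σp_2ᵢ² = 0.43² + 0.02² + 0.45² + 0.03² + 0.04² + 0.03² = 0.1849 + 0.0004 + 0.2025 + 0.0009 + 0.0016 + 0.0009 = 0.3912
B_2 = 1 / 0.3912 = 2.5562
Highest B → broadest niche (most generalist): species 4 (B = 5.25).

species 4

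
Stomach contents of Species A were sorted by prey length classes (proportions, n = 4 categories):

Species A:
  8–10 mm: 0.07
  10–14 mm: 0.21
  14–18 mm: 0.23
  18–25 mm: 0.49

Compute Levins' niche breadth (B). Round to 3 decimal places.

Σpᵢ² = 0.07² + 0.21² + 0.23² + 0.49² = 0.0049 + 0.0441 + 0.0529 + 0.2401 = 0.3420
B = 1 / 0.3420 = 2.92398

2.924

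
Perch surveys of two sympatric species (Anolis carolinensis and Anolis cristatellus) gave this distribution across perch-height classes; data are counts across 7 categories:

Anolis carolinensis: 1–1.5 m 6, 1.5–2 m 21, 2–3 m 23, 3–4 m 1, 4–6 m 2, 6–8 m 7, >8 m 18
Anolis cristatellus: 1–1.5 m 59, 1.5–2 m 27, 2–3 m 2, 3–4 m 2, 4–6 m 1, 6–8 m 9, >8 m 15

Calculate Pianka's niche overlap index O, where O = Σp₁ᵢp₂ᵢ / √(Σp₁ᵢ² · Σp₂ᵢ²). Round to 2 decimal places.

0.52

Proportions for Anolis carolinensis (n=78): 6/78=0.0769, 21/78=0.2692, 23/78=0.2949, 1/78=0.0128, 2/78=0.0256, 7/78=0.0897, 18/78=0.2308
Proportions for Anolis cristatellus (n=115): 59/115=0.5130, 27/115=0.2348, 2/115=0.0174, 2/115=0.0174, 1/115=0.0087, 9/115=0.0783, 15/115=0.1304
Σ p₁ᵢp₂ᵢ = 0.039450 + 0.063208 + 0.005131 + 0.000223 + 0.000223 + 0.007024 + 0.030096 = 0.145355
Σp_1ᵢ² = 0.0769² + 0.2692² + 0.2949² + 0.0128² + 0.0256² + 0.0897² + 0.2308² = 0.005914 + 0.072469 + 0.086966 + 0.000164 + 0.000655 + 0.008046 + 0.053269 = 0.227483
Σp_2ᵢ² = 0.5130² + 0.2348² + 0.0174² + 0.0174² + 0.0087² + 0.0783² + 0.1304² = 0.263169 + 0.055131 + 0.000303 + 0.000303 + 0.000076 + 0.006131 + 0.017004 = 0.342117
O = 0.145355 / √(0.227483 × 0.342117) = 0.145355 / 0.2789728 = 0.5210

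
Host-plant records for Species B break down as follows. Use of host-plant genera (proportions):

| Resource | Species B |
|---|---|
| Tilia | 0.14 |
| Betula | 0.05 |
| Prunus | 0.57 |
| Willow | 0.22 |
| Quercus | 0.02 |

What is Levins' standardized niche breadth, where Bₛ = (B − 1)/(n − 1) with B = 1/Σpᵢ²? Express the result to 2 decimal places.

Σpᵢ² = 0.14² + 0.05² + 0.57² + 0.22² + 0.02² = 0.0196 + 0.0025 + 0.3249 + 0.0484 + 0.0004 = 0.3958
B = 1 / 0.3958 = 2.5265
Bₛ = (B − 1)/(n − 1) = (2.5265 − 1)/(5 − 1) = 1.5265/4 = 0.3816

0.38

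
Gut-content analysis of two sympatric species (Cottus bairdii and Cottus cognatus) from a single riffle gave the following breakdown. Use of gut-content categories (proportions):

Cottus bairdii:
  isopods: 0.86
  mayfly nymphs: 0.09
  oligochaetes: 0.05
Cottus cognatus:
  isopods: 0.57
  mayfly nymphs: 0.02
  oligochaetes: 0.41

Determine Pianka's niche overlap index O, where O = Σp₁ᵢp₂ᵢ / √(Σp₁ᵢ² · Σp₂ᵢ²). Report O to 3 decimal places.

Σ p₁ᵢp₂ᵢ = 0.4902 + 0.0018 + 0.0205 = 0.5125
Σp_1ᵢ² = 0.86² + 0.09² + 0.05² = 0.7396 + 0.0081 + 0.0025 = 0.7502
Σp_2ᵢ² = 0.57² + 0.02² + 0.41² = 0.3249 + 0.0004 + 0.1681 = 0.4934
O = 0.5125 / √(0.7502 × 0.4934) = 0.5125 / 0.608398 = 0.84238

0.842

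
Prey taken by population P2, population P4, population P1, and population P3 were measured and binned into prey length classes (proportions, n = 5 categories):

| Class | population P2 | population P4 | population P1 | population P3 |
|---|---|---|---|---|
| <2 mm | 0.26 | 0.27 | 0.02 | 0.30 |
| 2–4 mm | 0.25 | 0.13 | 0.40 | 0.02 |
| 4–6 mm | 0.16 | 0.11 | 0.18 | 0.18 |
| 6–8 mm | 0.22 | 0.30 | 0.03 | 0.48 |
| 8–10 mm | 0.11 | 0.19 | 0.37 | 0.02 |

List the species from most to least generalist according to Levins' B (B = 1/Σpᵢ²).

population P2 > population P4 > population P1 > population P3

Σp_P2ᵢ² = 0.26² + 0.25² + 0.16² + 0.22² + 0.11² = 0.0676 + 0.0625 + 0.0256 + 0.0484 + 0.0121 = 0.2162
B_P2 = 1 / 0.2162 = 4.6253
Σp_P4ᵢ² = 0.27² + 0.13² + 0.11² + 0.30² + 0.19² = 0.0729 + 0.0169 + 0.0121 + 0.0900 + 0.0361 = 0.2280
B_P4 = 1 / 0.2280 = 4.3860
Σp_P1ᵢ² = 0.02² + 0.40² + 0.18² + 0.03² + 0.37² = 0.0004 + 0.1600 + 0.0324 + 0.0009 + 0.1369 = 0.3306
B_P1 = 1 / 0.3306 = 3.0248
Σp_P3ᵢ² = 0.30² + 0.02² + 0.18² + 0.48² + 0.02² = 0.0900 + 0.0004 + 0.0324 + 0.2304 + 0.0004 = 0.3536
B_P3 = 1 / 0.3536 = 2.8281
Ranking by B (broadest → narrowest): population P2 (4.63) > population P4 (4.39) > population P1 (3.02) > population P3 (2.83)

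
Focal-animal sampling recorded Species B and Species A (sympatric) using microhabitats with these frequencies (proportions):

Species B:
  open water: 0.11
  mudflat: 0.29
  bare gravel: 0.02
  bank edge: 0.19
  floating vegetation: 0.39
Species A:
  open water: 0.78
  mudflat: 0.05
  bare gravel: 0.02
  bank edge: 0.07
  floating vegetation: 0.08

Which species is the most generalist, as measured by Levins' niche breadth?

Σp_Bᵢ² = 0.11² + 0.29² + 0.02² + 0.19² + 0.39² = 0.0121 + 0.0841 + 0.0004 + 0.0361 + 0.1521 = 0.2848
B_B = 1 / 0.2848 = 3.5112
Σp_Aᵢ² = 0.78² + 0.05² + 0.02² + 0.07² + 0.08² = 0.6084 + 0.0025 + 0.0004 + 0.0049 + 0.0064 = 0.6226
B_A = 1 / 0.6226 = 1.6062
Highest B → broadest niche (most generalist): Species B (B = 3.51).

Species B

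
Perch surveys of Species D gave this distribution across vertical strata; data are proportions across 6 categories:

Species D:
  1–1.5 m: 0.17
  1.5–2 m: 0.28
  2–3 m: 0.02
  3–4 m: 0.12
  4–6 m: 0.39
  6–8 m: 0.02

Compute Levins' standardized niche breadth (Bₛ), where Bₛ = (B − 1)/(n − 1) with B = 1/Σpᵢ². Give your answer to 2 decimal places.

Σpᵢ² = 0.17² + 0.28² + 0.02² + 0.12² + 0.39² + 0.02² = 0.0289 + 0.0784 + 0.0004 + 0.0144 + 0.1521 + 0.0004 = 0.2746
B = 1 / 0.2746 = 3.6417
Bₛ = (B − 1)/(n − 1) = (3.6417 − 1)/(6 − 1) = 2.6417/5 = 0.5283

0.53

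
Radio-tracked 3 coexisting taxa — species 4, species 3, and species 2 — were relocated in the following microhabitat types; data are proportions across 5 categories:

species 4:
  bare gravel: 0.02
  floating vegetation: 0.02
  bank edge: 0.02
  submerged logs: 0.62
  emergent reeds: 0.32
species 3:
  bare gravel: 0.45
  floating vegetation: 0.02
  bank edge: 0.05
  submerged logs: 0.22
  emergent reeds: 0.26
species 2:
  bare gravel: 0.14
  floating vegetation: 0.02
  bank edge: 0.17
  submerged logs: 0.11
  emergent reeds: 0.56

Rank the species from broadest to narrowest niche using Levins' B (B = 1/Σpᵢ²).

species 3 > species 2 > species 4

Σp_4ᵢ² = 0.02² + 0.02² + 0.02² + 0.62² + 0.32² = 0.0004 + 0.0004 + 0.0004 + 0.3844 + 0.1024 = 0.4880
B_4 = 1 / 0.4880 = 2.0492
Σp_3ᵢ² = 0.45² + 0.02² + 0.05² + 0.22² + 0.26² = 0.2025 + 0.0004 + 0.0025 + 0.0484 + 0.0676 = 0.3214
B_3 = 1 / 0.3214 = 3.1114
Σp_2ᵢ² = 0.14² + 0.02² + 0.17² + 0.11² + 0.56² = 0.0196 + 0.0004 + 0.0289 + 0.0121 + 0.3136 = 0.3746
B_2 = 1 / 0.3746 = 2.6695
Ranking by B (broadest → narrowest): species 3 (3.11) > species 2 (2.67) > species 4 (2.05)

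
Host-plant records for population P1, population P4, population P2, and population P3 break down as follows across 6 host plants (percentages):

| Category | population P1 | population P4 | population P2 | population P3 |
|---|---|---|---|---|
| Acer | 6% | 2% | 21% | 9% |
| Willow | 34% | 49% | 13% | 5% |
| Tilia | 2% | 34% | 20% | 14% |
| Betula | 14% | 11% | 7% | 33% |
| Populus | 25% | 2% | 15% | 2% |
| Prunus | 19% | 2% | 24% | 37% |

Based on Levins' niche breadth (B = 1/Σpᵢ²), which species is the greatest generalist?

population P2

Convert percentages to proportions (divide by 100).
Σp_P1ᵢ² = 0.06² + 0.34² + 0.02² + 0.14² + 0.25² + 0.19² = 0.0036 + 0.1156 + 0.0004 + 0.0196 + 0.0625 + 0.0361 = 0.2378
B_P1 = 1 / 0.2378 = 4.2052
Σp_P4ᵢ² = 0.02² + 0.49² + 0.34² + 0.11² + 0.02² + 0.02² = 0.0004 + 0.2401 + 0.1156 + 0.0121 + 0.0004 + 0.0004 = 0.3690
B_P4 = 1 / 0.3690 = 2.7100
Σp_P2ᵢ² = 0.21² + 0.13² + 0.20² + 0.07² + 0.15² + 0.24² = 0.0441 + 0.0169 + 0.0400 + 0.0049 + 0.0225 + 0.0576 = 0.1860
B_P2 = 1 / 0.1860 = 5.3763
Σp_P3ᵢ² = 0.09² + 0.05² + 0.14² + 0.33² + 0.02² + 0.37² = 0.0081 + 0.0025 + 0.0196 + 0.1089 + 0.0004 + 0.1369 = 0.2764
B_P3 = 1 / 0.2764 = 3.6179
Highest B → broadest niche (most generalist): population P2 (B = 5.38).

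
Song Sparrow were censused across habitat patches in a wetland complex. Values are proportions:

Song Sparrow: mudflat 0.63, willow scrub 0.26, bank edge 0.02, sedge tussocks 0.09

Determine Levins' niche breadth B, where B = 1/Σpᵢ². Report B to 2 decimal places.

Σpᵢ² = 0.63² + 0.26² + 0.02² + 0.09² = 0.3969 + 0.0676 + 0.0004 + 0.0081 = 0.4730
B = 1 / 0.4730 = 2.1142

2.11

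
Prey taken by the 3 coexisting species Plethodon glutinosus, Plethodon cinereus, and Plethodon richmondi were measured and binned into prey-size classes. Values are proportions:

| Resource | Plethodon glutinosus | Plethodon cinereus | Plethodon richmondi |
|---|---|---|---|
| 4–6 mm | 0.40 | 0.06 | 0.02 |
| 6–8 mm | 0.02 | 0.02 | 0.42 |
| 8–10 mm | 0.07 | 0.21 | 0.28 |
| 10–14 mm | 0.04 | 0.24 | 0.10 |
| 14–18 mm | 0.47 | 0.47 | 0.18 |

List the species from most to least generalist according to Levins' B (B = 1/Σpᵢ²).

Plethodon richmondi > Plethodon cinereus > Plethodon glutinosus

Σp_glutᵢ² = 0.40² + 0.02² + 0.07² + 0.04² + 0.47² = 0.1600 + 0.0004 + 0.0049 + 0.0016 + 0.2209 = 0.3878
B_glut = 1 / 0.3878 = 2.5786
Σp_cineᵢ² = 0.06² + 0.02² + 0.21² + 0.24² + 0.47² = 0.0036 + 0.0004 + 0.0441 + 0.0576 + 0.2209 = 0.3266
B_cine = 1 / 0.3266 = 3.0618
Σp_richᵢ² = 0.02² + 0.42² + 0.28² + 0.10² + 0.18² = 0.0004 + 0.1764 + 0.0784 + 0.0100 + 0.0324 = 0.2976
B_rich = 1 / 0.2976 = 3.3602
Ranking by B (broadest → narrowest): Plethodon richmondi (3.36) > Plethodon cinereus (3.06) > Plethodon glutinosus (2.58)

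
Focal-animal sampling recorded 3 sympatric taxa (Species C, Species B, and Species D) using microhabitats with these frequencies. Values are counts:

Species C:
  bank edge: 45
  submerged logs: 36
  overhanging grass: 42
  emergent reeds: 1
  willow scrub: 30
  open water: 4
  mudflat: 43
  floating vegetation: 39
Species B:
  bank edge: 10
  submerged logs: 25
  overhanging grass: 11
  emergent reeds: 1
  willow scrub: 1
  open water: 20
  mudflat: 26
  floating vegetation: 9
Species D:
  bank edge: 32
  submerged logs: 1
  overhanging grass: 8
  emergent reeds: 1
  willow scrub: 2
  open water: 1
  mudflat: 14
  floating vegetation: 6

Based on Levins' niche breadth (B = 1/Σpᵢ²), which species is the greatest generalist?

Species C

Proportions for Species C (n=240): 45/240=0.1875, 36/240=0.1500, 42/240=0.1750, 1/240=0.0042, 30/240=0.1250, 4/240=0.0167, 43/240=0.1792, 39/240=0.1625
Proportions for Species B (n=103): 10/103=0.0971, 25/103=0.2427, 11/103=0.1068, 1/103=0.0097, 1/103=0.0097, 20/103=0.1942, 26/103=0.2524, 9/103=0.0874
Proportions for Species D (n=65): 32/65=0.4923, 1/65=0.0154, 8/65=0.1231, 1/65=0.0154, 2/65=0.0308, 1/65=0.0154, 14/65=0.2154, 6/65=0.0923
Σp_Cᵢ² = 0.1875² + 0.1500² + 0.1750² + 0.0042² + 0.1250² + 0.0167² + 0.1792² + 0.1625² = 0.035156 + 0.022500 + 0.030625 + 0.000018 + 0.015625 + 0.000279 + 0.032113 + 0.026406 = 0.162722
B_C = 1 / 0.162722 = 6.1455
Σp_Bᵢ² = 0.0971² + 0.2427² + 0.1068² + 0.0097² + 0.0097² + 0.1942² + 0.2524² + 0.0874² = 0.009428 + 0.058903 + 0.011406 + 0.000094 + 0.000094 + 0.037714 + 0.063706 + 0.007639 = 0.188984
B_B = 1 / 0.188984 = 5.2915
Σp_Dᵢ² = 0.4923² + 0.0154² + 0.1231² + 0.0154² + 0.0308² + 0.0154² + 0.2154² + 0.0923² = 0.242359 + 0.000237 + 0.015154 + 0.000237 + 0.000949 + 0.000237 + 0.046397 + 0.008519 = 0.314089
B_D = 1 / 0.314089 = 3.1838
Highest B → broadest niche (most generalist): Species C (B = 6.15).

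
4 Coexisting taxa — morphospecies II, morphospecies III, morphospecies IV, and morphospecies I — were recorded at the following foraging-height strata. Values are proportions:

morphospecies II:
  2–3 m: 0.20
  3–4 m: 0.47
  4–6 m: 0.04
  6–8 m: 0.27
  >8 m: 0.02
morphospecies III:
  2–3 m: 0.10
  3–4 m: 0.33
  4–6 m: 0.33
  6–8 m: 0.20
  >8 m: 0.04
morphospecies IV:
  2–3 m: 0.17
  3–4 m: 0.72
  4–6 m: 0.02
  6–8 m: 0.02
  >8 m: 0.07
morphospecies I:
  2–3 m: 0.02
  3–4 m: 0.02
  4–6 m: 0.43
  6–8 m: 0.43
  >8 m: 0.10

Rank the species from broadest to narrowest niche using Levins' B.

morphospecies III > morphospecies II > morphospecies I > morphospecies IV

Σp_IIᵢ² = 0.20² + 0.47² + 0.04² + 0.27² + 0.02² = 0.0400 + 0.2209 + 0.0016 + 0.0729 + 0.0004 = 0.3358
B_II = 1 / 0.3358 = 2.9780
Σp_IIIᵢ² = 0.10² + 0.33² + 0.33² + 0.20² + 0.04² = 0.0100 + 0.1089 + 0.1089 + 0.0400 + 0.0016 = 0.2694
B_III = 1 / 0.2694 = 3.7120
Σp_IVᵢ² = 0.17² + 0.72² + 0.02² + 0.02² + 0.07² = 0.0289 + 0.5184 + 0.0004 + 0.0004 + 0.0049 = 0.5530
B_IV = 1 / 0.5530 = 1.8083
Σp_Iᵢ² = 0.02² + 0.02² + 0.43² + 0.43² + 0.10² = 0.0004 + 0.0004 + 0.1849 + 0.1849 + 0.0100 = 0.3806
B_I = 1 / 0.3806 = 2.6274
Ranking by B (broadest → narrowest): morphospecies III (3.71) > morphospecies II (2.98) > morphospecies I (2.63) > morphospecies IV (1.81)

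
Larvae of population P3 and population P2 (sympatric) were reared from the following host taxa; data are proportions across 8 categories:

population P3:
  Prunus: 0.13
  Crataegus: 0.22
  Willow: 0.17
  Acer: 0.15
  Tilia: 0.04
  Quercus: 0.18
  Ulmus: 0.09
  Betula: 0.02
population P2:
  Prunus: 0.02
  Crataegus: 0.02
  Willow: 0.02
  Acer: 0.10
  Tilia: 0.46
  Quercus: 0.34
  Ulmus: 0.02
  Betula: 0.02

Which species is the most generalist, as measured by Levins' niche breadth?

Σp_P3ᵢ² = 0.13² + 0.22² + 0.17² + 0.15² + 0.04² + 0.18² + 0.09² + 0.02² = 0.0169 + 0.0484 + 0.0289 + 0.0225 + 0.0016 + 0.0324 + 0.0081 + 0.0004 = 0.1592
B_P3 = 1 / 0.1592 = 6.2814
Σp_P2ᵢ² = 0.02² + 0.02² + 0.02² + 0.10² + 0.46² + 0.34² + 0.02² + 0.02² = 0.0004 + 0.0004 + 0.0004 + 0.0100 + 0.2116 + 0.1156 + 0.0004 + 0.0004 = 0.3392
B_P2 = 1 / 0.3392 = 2.9481
Highest B → broadest niche (most generalist): population P3 (B = 6.28).

population P3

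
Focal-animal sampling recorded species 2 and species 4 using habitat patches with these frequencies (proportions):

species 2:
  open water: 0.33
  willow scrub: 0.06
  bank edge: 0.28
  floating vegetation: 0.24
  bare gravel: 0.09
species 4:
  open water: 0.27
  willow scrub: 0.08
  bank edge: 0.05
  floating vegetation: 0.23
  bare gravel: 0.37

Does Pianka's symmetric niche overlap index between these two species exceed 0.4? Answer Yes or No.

Yes

Σ p₁ᵢp₂ᵢ = 0.0891 + 0.0048 + 0.0140 + 0.0552 + 0.0333 = 0.1964
Σp_1ᵢ² = 0.33² + 0.06² + 0.28² + 0.24² + 0.09² = 0.1089 + 0.0036 + 0.0784 + 0.0576 + 0.0081 = 0.2566
Σp_2ᵢ² = 0.27² + 0.08² + 0.05² + 0.23² + 0.37² = 0.0729 + 0.0064 + 0.0025 + 0.0529 + 0.1369 = 0.2716
O = 0.1964 / √(0.2566 × 0.2716) = 0.1964 / 0.26399 = 0.7440
O = 0.7440 > 0.4 → Yes.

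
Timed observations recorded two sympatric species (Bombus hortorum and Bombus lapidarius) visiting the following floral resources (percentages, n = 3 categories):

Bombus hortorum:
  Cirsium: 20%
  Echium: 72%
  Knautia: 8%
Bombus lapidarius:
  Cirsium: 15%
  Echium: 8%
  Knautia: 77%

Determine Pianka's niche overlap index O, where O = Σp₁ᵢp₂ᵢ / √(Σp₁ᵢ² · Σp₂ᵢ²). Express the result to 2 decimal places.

0.25

Convert percentages to proportions (divide by 100).
Σ p₁ᵢp₂ᵢ = 0.0300 + 0.0576 + 0.0616 = 0.1492
Σp_1ᵢ² = 0.20² + 0.72² + 0.08² = 0.0400 + 0.5184 + 0.0064 = 0.5648
Σp_2ᵢ² = 0.15² + 0.08² + 0.77² = 0.0225 + 0.0064 + 0.5929 = 0.6218
O = 0.1492 / √(0.5648 × 0.6218) = 0.1492 / 0.59262 = 0.2518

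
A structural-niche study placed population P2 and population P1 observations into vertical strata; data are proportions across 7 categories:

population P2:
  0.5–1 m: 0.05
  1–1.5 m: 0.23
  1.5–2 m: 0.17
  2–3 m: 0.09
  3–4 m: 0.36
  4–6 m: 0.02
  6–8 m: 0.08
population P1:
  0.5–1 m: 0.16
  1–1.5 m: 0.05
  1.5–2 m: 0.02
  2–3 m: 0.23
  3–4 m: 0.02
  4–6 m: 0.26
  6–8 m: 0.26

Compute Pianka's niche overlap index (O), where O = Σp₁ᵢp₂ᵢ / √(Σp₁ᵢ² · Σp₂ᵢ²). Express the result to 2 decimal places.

0.34

Σ p₁ᵢp₂ᵢ = 0.0080 + 0.0115 + 0.0034 + 0.0207 + 0.0072 + 0.0052 + 0.0208 = 0.0768
Σp_1ᵢ² = 0.05² + 0.23² + 0.17² + 0.09² + 0.36² + 0.02² + 0.08² = 0.0025 + 0.0529 + 0.0289 + 0.0081 + 0.1296 + 0.0004 + 0.0064 = 0.2288
Σp_2ᵢ² = 0.16² + 0.05² + 0.02² + 0.23² + 0.02² + 0.26² + 0.26² = 0.0256 + 0.0025 + 0.0004 + 0.0529 + 0.0004 + 0.0676 + 0.0676 = 0.2170
O = 0.0768 / √(0.2288 × 0.2170) = 0.0768 / 0.22282 = 0.3447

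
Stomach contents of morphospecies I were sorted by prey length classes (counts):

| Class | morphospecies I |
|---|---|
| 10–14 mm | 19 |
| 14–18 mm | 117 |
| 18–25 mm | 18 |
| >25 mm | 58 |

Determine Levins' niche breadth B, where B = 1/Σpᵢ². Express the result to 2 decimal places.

Proportions for morphospecies I (n=212): 19/212=0.0896, 117/212=0.5519, 18/212=0.0849, 58/212=0.2736
Σpᵢ² = 0.0896² + 0.5519² + 0.0849² + 0.2736² = 0.008028 + 0.304594 + 0.007208 + 0.074857 = 0.394687
B = 1 / 0.394687 = 2.5337

2.53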